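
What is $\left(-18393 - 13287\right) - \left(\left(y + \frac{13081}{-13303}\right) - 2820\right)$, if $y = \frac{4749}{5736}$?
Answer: $- \frac{734059844737}{25435336} \approx -28860.0$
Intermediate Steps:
$y = \frac{1583}{1912}$ ($y = 4749 \cdot \frac{1}{5736} = \frac{1583}{1912} \approx 0.82793$)
$\left(-18393 - 13287\right) - \left(\left(y + \frac{13081}{-13303}\right) - 2820\right) = \left(-18393 - 13287\right) - \left(\left(\frac{1583}{1912} + \frac{13081}{-13303}\right) - 2820\right) = \left(-18393 - 13287\right) - \left(\left(\frac{1583}{1912} + 13081 \left(- \frac{1}{13303}\right)\right) - 2820\right) = -31680 - \left(\left(\frac{1583}{1912} - \frac{13081}{13303}\right) - 2820\right) = -31680 - \left(- \frac{3952223}{25435336} - 2820\right) = -31680 - - \frac{71731599743}{25435336} = -31680 + \frac{71731599743}{25435336} = - \frac{734059844737}{25435336}$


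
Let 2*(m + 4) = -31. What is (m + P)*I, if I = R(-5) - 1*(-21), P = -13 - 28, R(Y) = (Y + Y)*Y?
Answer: -8591/2 ≈ -4295.5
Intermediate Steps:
m = -39/2 (m = -4 + (½)*(-31) = -4 - 31/2 = -39/2 ≈ -19.500)
R(Y) = 2*Y² (R(Y) = (2*Y)*Y = 2*Y²)
P = -41
I = 71 (I = 2*(-5)² - 1*(-21) = 2*25 + 21 = 50 + 21 = 71)
(m + P)*I = (-39/2 - 41)*71 = -121/2*71 = -8591/2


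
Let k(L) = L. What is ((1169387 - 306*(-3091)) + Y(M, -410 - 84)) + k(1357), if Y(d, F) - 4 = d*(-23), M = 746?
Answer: 2099436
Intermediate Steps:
Y(d, F) = 4 - 23*d (Y(d, F) = 4 + d*(-23) = 4 - 23*d)
((1169387 - 306*(-3091)) + Y(M, -410 - 84)) + k(1357) = ((1169387 - 306*(-3091)) + (4 - 23*746)) + 1357 = ((1169387 + 945846) + (4 - 17158)) + 1357 = (2115233 - 17154) + 1357 = 2098079 + 1357 = 2099436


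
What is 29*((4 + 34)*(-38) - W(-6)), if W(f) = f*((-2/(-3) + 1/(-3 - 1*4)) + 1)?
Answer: -291276/7 ≈ -41611.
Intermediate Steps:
W(f) = 32*f/21 (W(f) = f*((-2*(-⅓) + 1/(-3 - 4)) + 1) = f*((⅔ + 1/(-7)) + 1) = f*((⅔ + 1*(-⅐)) + 1) = f*((⅔ - ⅐) + 1) = f*(11/21 + 1) = f*(32/21) = 32*f/21)
29*((4 + 34)*(-38) - W(-6)) = 29*((4 + 34)*(-38) - 32*(-6)/21) = 29*(38*(-38) - 1*(-64/7)) = 29*(-1444 + 64/7) = 29*(-10044/7) = -291276/7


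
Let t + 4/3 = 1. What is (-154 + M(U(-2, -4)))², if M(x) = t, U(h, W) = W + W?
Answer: 214369/9 ≈ 23819.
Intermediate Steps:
t = -⅓ (t = -4/3 + 1 = -⅓ ≈ -0.33333)
U(h, W) = 2*W
M(x) = -⅓
(-154 + M(U(-2, -4)))² = (-154 - ⅓)² = (-463/3)² = 214369/9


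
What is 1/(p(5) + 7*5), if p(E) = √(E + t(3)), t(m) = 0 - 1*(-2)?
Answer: 5/174 - √7/1218 ≈ 0.026563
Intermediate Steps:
t(m) = 2 (t(m) = 0 + 2 = 2)
p(E) = √(2 + E) (p(E) = √(E + 2) = √(2 + E))
1/(p(5) + 7*5) = 1/(√(2 + 5) + 7*5) = 1/(√7 + 35) = 1/(35 + √7)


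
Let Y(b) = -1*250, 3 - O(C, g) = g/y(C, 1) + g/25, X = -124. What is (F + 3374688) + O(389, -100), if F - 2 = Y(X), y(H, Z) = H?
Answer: 1312659983/389 ≈ 3.3744e+6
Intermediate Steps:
O(C, g) = 3 - g/25 - g/C (O(C, g) = 3 - (g/C + g/25) = 3 - (g/25 + g/C) = 3 + (-g/25 - g/C) = 3 - g/25 - g/C)
Y(b) = -250
F = -248 (F = 2 - 250 = -248)
(F + 3374688) + O(389, -100) = (-248 + 3374688) + (3 - 1/25*(-100) - 1*(-100)/389) = 3374440 + (3 + 4 - 1*(-100)*1/389) = 3374440 + (3 + 4 + 100/389) = 3374440 + 2823/389 = 1312659983/389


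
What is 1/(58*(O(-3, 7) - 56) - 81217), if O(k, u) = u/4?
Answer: -2/168727 ≈ -1.1853e-5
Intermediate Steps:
O(k, u) = u/4 (O(k, u) = u*(¼) = u/4)
1/(58*(O(-3, 7) - 56) - 81217) = 1/(58*((¼)*7 - 56) - 81217) = 1/(58*(7/4 - 56) - 81217) = 1/(58*(-217/4) - 81217) = 1/(-6293/2 - 81217) = 1/(-168727/2) = -2/168727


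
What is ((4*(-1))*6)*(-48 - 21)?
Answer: 1656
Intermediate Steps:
((4*(-1))*6)*(-48 - 21) = -4*6*(-69) = -24*(-69) = 1656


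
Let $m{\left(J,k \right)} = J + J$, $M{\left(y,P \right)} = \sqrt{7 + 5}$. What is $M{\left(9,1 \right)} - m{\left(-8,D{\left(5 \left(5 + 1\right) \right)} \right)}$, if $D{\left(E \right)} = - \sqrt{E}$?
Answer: $16 + 2 \sqrt{3} \approx 19.464$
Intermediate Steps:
$M{\left(y,P \right)} = 2 \sqrt{3}$ ($M{\left(y,P \right)} = \sqrt{12} = 2 \sqrt{3}$)
$m{\left(J,k \right)} = 2 J$
$M{\left(9,1 \right)} - m{\left(-8,D{\left(5 \left(5 + 1\right) \right)} \right)} = 2 \sqrt{3} - 2 \left(-8\right) = 2 \sqrt{3} - -16 = 2 \sqrt{3} + 16 = 16 + 2 \sqrt{3}$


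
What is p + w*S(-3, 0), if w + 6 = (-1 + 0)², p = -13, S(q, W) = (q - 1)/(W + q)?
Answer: -59/3 ≈ -19.667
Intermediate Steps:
S(q, W) = (-1 + q)/(W + q)
w = -5 (w = -6 + (-1 + 0)² = -6 + (-1)² = -6 + 1 = -5)
p + w*S(-3, 0) = -13 - 5*(-1 - 3)/(0 - 3) = -13 - 5*(-4)/(-3) = -13 - (-5)*(-4)/3 = -13 - 5*4/3 = -13 - 20/3 = -59/3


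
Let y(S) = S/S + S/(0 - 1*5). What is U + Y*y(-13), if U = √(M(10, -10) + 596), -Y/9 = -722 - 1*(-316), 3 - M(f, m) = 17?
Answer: 65772/5 + √582 ≈ 13179.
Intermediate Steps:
M(f, m) = -14 (M(f, m) = 3 - 1*17 = 3 - 17 = -14)
y(S) = 1 - S/5 (y(S) = 1 + S/(0 - 5) = 1 + S/(-5) = 1 + S*(-⅕) = 1 - S/5)
Y = 3654 (Y = -9*(-722 - 1*(-316)) = -9*(-722 + 316) = -9*(-406) = 3654)
U = √582 (U = √(-14 + 596) = √582 ≈ 24.125)
U + Y*y(-13) = √582 + 3654*(1 - ⅕*(-13)) = √582 + 3654*(1 + 13/5) = √582 + 3654*(18/5) = √582 + 65772/5 = 65772/5 + √582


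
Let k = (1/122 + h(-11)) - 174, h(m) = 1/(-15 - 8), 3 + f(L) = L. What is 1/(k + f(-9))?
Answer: -2806/522015 ≈ -0.0053753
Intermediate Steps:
f(L) = -3 + L
h(m) = -1/23 (h(m) = 1/(-23) = -1/23)
k = -488343/2806 (k = (1/122 - 1/23) - 174 = -99/2806 - 174 = -488343/2806 ≈ -174.04)
1/(k + f(-9)) = 1/(-488343/2806 + (-3 - 9)) = 1/(-488343/2806 - 12) = 1/(-522015/2806) = -2806/522015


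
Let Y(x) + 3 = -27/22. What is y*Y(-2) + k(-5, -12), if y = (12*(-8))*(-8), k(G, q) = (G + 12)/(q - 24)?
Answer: -1285709/396 ≈ -3246.7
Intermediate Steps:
Y(x) = -93/22 (Y(x) = -3 - 27/22 = -93/22)
k(G, q) = (12 + G)/(-24 + q)
y = 768 (y = -96*(-8) = 768)
y*Y(-2) + k(-5, -12) = 768*(-93/22) + (12 - 5)/(-24 - 12) = -35712/11 + 7/(-36) = -35712/11 - 1/36*7 = -35712/11 - 7/36 = -1285709/396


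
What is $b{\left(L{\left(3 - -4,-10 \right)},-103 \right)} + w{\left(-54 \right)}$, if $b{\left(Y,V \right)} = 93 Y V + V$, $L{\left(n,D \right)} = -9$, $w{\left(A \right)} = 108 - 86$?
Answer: $86130$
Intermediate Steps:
$w{\left(A \right)} = 22$ ($w{\left(A \right)} = 108 - 86 = 22$)
$b{\left(Y,V \right)} = V + 93 V Y$ ($b{\left(Y,V \right)} = 93 V Y + V = V + 93 V Y$)
$b{\left(L{\left(3 - -4,-10 \right)},-103 \right)} + w{\left(-54 \right)} = - 103 \left(1 + 93 \left(-9\right)\right) + 22 = - 103 \left(1 - 837\right) + 22 = \left(-103\right) \left(-836\right) + 22 = 86108 + 22 = 86130$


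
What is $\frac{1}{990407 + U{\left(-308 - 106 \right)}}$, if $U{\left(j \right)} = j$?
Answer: $\frac{1}{989993} \approx 1.0101 \cdot 10^{-6}$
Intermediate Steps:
$\frac{1}{990407 + U{\left(-308 - 106 \right)}} = \frac{1}{990407 - 414} = \frac{1}{989993}$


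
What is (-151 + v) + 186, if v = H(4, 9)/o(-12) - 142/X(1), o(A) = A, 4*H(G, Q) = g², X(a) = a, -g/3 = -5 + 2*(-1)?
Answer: -1859/16 ≈ -116.19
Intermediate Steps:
g = 21 (g = -3*(-5 + 2*(-1)) = -3*(-5 - 2) = -3*(-7) = 21)
H(G, Q) = 441/4 (H(G, Q) = (¼)*21² = (¼)*441 = 441/4)
v = -2419/16 (v = (441/4)/(-12) - 142/1 = (441/4)*(-1/12) - 142*1 = -147/16 - 142 = -2419/16 ≈ -151.19)
(-151 + v) + 186 = (-151 - 2419/16) + 186 = -4835/16 + 186 = -1859/16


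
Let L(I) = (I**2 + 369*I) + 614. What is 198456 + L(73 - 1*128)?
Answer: 181800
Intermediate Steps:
L(I) = 614 + I**2 + 369*I
198456 + L(73 - 1*128) = 198456 + (614 + (73 - 1*128)**2 + 369*(73 - 1*128)) = 198456 + (614 + (73 - 128)**2 + 369*(73 - 128)) = 198456 + (614 + (-55)**2 + 369*(-55)) = 198456 + (614 + 3025 - 20295) = 198456 - 16656 = 181800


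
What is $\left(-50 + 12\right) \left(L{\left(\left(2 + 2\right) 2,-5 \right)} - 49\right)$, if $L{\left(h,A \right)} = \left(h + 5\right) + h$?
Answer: $1064$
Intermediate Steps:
$L{\left(h,A \right)} = 5 + 2 h$ ($L{\left(h,A \right)} = \left(5 + h\right) + h = 5 + 2 h$)
$\left(-50 + 12\right) \left(L{\left(\left(2 + 2\right) 2,-5 \right)} - 49\right) = \left(-50 + 12\right) \left(\left(5 + 2 \left(2 + 2\right) 2\right) - 49\right) = - 38 \left(\left(5 + 2 \cdot 4 \cdot 2\right) - 49\right) = - 38 \left(\left(5 + 2 \cdot 8\right) - 49\right) = - 38 \left(\left(5 + 16\right) - 49\right) = - 38 \left(21 - 49\right) = \left(-38\right) \left(-28\right) = 1064$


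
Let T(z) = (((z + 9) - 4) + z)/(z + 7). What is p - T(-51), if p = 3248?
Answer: 142815/44 ≈ 3245.8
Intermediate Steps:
T(z) = (5 + 2*z)/(7 + z) (T(z) = (((9 + z) - 4) + z)/(7 + z) = ((5 + z) + z)/(7 + z) = (5 + 2*z)/(7 + z))
p - T(-51) = 3248 - (5 + 2*(-51))/(7 - 51) = 3248 - (5 - 102)/(-44) = 3248 - (-1)*(-97)/44 = 3248 - 1*97/44 = 3248 - 97/44 = 142815/44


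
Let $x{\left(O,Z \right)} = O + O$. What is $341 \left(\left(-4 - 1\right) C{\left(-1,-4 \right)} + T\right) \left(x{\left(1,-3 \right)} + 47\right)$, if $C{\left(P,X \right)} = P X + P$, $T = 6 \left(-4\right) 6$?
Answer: $-2656731$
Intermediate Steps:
$T = -144$ ($T = \left(-24\right) 6 = -144$)
$C{\left(P,X \right)} = P + P X$
$x{\left(O,Z \right)} = 2 O$
$341 \left(\left(-4 - 1\right) C{\left(-1,-4 \right)} + T\right) \left(x{\left(1,-3 \right)} + 47\right) = 341 \left(\left(-4 - 1\right) \left(- (1 - 4)\right) - 144\right) \left(2 \cdot 1 + 47\right) = 341 \left(- 5 \left(\left(-1\right) \left(-3\right)\right) - 144\right) \left(2 + 47\right) = 341 \left(\left(-5\right) 3 - 144\right) 49 = 341 \left(-15 - 144\right) 49 = 341 \left(\left(-159\right) 49\right) = 341 \left(-7791\right) = -2656731$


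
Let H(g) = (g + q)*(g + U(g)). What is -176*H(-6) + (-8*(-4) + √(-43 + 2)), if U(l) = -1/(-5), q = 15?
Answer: 46096/5 + I*√41 ≈ 9219.2 + 6.4031*I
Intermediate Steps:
U(l) = ⅕ (U(l) = -1*(-⅕) = ⅕)
H(g) = (15 + g)*(⅕ + g) (H(g) = (g + 15)*(g + ⅕) = (15 + g)*(⅕ + g))
-176*H(-6) + (-8*(-4) + √(-43 + 2)) = -176*(3 + (-6)² + (76/5)*(-6)) + (-8*(-4) + √(-43 + 2)) = -176*(3 + 36 - 456/5) + (32 + √(-41)) = -176*(-261/5) + (32 + I*√41) = 45936/5 + (32 + I*√41) = 46096/5 + I*√41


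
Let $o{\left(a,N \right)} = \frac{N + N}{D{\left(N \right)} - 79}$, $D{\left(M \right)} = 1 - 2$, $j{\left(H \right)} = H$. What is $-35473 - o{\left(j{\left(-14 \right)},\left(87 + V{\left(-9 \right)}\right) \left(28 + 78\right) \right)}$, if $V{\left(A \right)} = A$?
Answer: $- \frac{352663}{10} \approx -35266.0$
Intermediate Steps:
$D{\left(M \right)} = -1$ ($D{\left(M \right)} = 1 - 2 = -1$)
$o{\left(a,N \right)} = - \frac{N}{40}$ ($o{\left(a,N \right)} = \frac{N + N}{-1 - 79} = \frac{2 N}{-80} = 2 N \left(- \frac{1}{80}\right) = - \frac{N}{40}$)
$-35473 - o{\left(j{\left(-14 \right)},\left(87 + V{\left(-9 \right)}\right) \left(28 + 78\right) \right)} = -35473 - - \frac{\left(87 - 9\right) \left(28 + 78\right)}{40} = -35473 - - \frac{78 \cdot 106}{40} = -35473 - \left(- \frac{1}{40}\right) 8268 = -35473 - - \frac{2067}{10} = -35473 + \frac{2067}{10} = - \frac{352663}{10}$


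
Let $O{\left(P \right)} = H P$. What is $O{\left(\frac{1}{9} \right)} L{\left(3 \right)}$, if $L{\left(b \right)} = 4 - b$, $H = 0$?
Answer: $0$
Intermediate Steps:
$O{\left(P \right)} = 0$ ($O{\left(P \right)} = 0 P = 0$)
$O{\left(\frac{1}{9} \right)} L{\left(3 \right)} = 0 \left(4 - 3\right) = 0 \cdot 1 = 0$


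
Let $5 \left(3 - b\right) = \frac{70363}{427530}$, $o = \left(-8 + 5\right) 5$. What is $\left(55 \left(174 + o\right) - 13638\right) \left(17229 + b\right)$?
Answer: $- \frac{60079376446747}{712550} \approx -8.4316 \cdot 10^{7}$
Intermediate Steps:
$o = -15$ ($o = \left(-3\right) 5 = -15$)
$b = \frac{6342587}{2137650}$ ($b = 3 - \frac{70363 \cdot \frac{1}{427530}}{5} = 3 - \frac{70363}{2137650} = \frac{6342587}{2137650} \approx 2.9671$)
$\left(55 \left(174 + o\right) - 13638\right) \left(17229 + b\right) = \left(55 \left(174 - 15\right) - 13638\right) \left(17229 + \frac{6342587}{2137650}\right) = \left(55 \cdot 159 - 13638\right) \frac{36835914437}{2137650} = \left(8745 - 13638\right) \frac{36835914437}{2137650} = \left(-4893\right) \frac{36835914437}{2137650} = - \frac{60079376446747}{712550}$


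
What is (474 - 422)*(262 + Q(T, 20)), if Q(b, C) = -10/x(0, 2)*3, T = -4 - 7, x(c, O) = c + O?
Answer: 12844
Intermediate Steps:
x(c, O) = O + c
T = -11
Q(b, C) = -15 (Q(b, C) = -10/(2 + 0)*3 = -10/2*3 = -10*1/2*3 = -5*3 = -15)
(474 - 422)*(262 + Q(T, 20)) = (474 - 422)*(262 - 15) = 52*247 = 12844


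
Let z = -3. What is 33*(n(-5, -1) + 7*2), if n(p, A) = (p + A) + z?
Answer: 165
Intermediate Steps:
n(p, A) = -3 + A + p (n(p, A) = (p + A) - 3 = (A + p) - 3 = -3 + A + p)
33*(n(-5, -1) + 7*2) = 33*((-3 - 1 - 5) + 7*2) = 33*(-9 + 14) = 33*5 = 165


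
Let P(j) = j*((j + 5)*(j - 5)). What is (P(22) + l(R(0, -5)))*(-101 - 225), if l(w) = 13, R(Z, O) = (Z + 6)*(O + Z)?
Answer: -3296186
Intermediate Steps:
R(Z, O) = (6 + Z)*(O + Z)
P(j) = j*(-5 + j)*(5 + j) (P(j) = j*((5 + j)*(-5 + j)) = j*((-5 + j)*(5 + j)) = j*(-5 + j)*(5 + j))
(P(22) + l(R(0, -5)))*(-101 - 225) = (22*(-25 + 22**2) + 13)*(-101 - 225) = (22*(-25 + 484) + 13)*(-326) = (22*459 + 13)*(-326) = (10098 + 13)*(-326) = 10111*(-326) = -3296186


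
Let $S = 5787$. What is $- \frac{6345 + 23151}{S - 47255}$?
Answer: $\frac{7374}{10367} \approx 0.7113$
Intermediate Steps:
$- \frac{6345 + 23151}{S - 47255} = - \frac{6345 + 23151}{5787 - 47255} = - \frac{29496}{-41468} = - \frac{29496 \left(-1\right)}{41468} = \left(-1\right) \left(- \frac{7374}{10367}\right) = \frac{7374}{10367}$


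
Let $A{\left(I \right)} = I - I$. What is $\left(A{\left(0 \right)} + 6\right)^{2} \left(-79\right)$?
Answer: $-2844$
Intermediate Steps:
$A{\left(I \right)} = 0$
$\left(A{\left(0 \right)} + 6\right)^{2} \left(-79\right) = \left(0 + 6\right)^{2} \left(-79\right) = 6^{2} \left(-79\right) = 36 \left(-79\right) = -2844$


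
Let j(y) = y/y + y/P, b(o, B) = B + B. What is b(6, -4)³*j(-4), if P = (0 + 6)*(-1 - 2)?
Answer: -5632/9 ≈ -625.78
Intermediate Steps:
P = -18 (P = 6*(-3) = -18)
b(o, B) = 2*B
j(y) = 1 - y/18 (j(y) = y/y + y/(-18) = 1 + y*(-1/18) = 1 - y/18)
b(6, -4)³*j(-4) = (2*(-4))³*(1 - 1/18*(-4)) = (-8)³*(1 + 2/9) = -512*11/9 = -5632/9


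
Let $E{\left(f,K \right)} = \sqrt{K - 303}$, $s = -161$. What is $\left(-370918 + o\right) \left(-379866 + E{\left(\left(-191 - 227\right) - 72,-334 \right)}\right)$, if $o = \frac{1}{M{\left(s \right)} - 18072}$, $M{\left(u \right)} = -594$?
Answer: $\frac{438337215232979}{3111} - \frac{48464887723 i \sqrt{13}}{18666} \approx 1.409 \cdot 10^{11} - 9.3616 \cdot 10^{6} i$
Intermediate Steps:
$E{\left(f,K \right)} = \sqrt{-303 + K}$
$o = - \frac{1}{18666}$ ($o = \frac{1}{-594 - 18072} = \frac{1}{-18666} = - \frac{1}{18666} \approx -5.3573 \cdot 10^{-5}$)
$\left(-370918 + o\right) \left(-379866 + E{\left(\left(-191 - 227\right) - 72,-334 \right)}\right) = \left(-370918 - \frac{1}{18666}\right) \left(-379866 + \sqrt{-303 - 334}\right) = - \frac{6923555389 \left(-379866 + \sqrt{-637}\right)}{18666} = - \frac{6923555389 \left(-379866 + 7 i \sqrt{13}\right)}{18666} = \frac{438337215232979}{3111} - \frac{48464887723 i \sqrt{13}}{18666}$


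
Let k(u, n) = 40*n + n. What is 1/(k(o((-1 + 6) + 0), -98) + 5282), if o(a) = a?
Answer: 1/1264 ≈ 0.00079114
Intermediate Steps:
k(u, n) = 41*n
1/(k(o((-1 + 6) + 0), -98) + 5282) = 1/(41*(-98) + 5282) = 1/(-4018 + 5282) = 1/1264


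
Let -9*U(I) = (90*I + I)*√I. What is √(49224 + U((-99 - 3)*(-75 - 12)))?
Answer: √(49224 - 269178*√986) ≈ 2898.8*I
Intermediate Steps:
U(I) = -91*I^(3/2)/9 (U(I) = -(90*I + I)*√I/9 = -91*I*√I/9 = -91*I^(3/2)/9)
√(49224 + U((-99 - 3)*(-75 - 12))) = √(49224 - 91*26622*√986/9) = √(49224 - 269178*√986)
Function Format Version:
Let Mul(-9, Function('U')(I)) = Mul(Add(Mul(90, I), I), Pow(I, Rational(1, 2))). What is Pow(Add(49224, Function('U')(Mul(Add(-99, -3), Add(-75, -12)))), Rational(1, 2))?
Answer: Pow(Add(49224, Mul(-269178, Pow(986, Rational(1, 2)))), Rational(1, 2)) ≈ Mul(2898.8, I)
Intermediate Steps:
Function('U')(I) = Mul(Rational(-91, 9), Pow(I, Rational(3, 2))) (Function('U')(I) = Mul(Rational(-1, 9), Mul(Add(Mul(90, I), I), Pow(I, Rational(1, 2)))) = Mul(Rational(-1, 9), Mul(Mul(91, I), Pow(I, Rational(1, 2)))) = Mul(Rational(-1, 9), Mul(91, Pow(I, Rational(3, 2)))) = Mul(Rational(-91, 9), Pow(I, Rational(3, 2))))
Pow(Add(49224, Function('U')(Mul(Add(-99, -3), Add(-75, -12)))), Rational(1, 2)) = Pow(Add(49224, Mul(Rational(-91, 9), Pow(Mul(Add(-99, -3), Add(-75, -12)), Rational(3, 2)))), Rational(1, 2)) = Pow(Add(49224, Mul(Rational(-91, 9), Pow(Mul(-102, -87), Rational(3, 2)))), Rational(1, 2)) = Pow(Add(49224, Mul(Rational(-91, 9), Pow(8874, Rational(3, 2)))), Rational(1, 2)) = Pow(Add(49224, Mul(Rational(-91, 9), Mul(26622, Pow(986, Rational(1, 2))))), Rational(1, 2)) = Pow(Add(49224, Mul(-269178, Pow(986, Rational(1, 2)))), Rational(1, 2))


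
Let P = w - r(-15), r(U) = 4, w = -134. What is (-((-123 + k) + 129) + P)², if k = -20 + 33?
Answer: 24649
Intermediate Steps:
k = 13
P = -138 (P = -134 - 1*4 = -134 - 4 = -138)
(-((-123 + k) + 129) + P)² = (-((-123 + 13) + 129) - 138)² = (-(-110 + 129) - 138)² = (-1*19 - 138)² = (-19 - 138)² = (-157)² = 24649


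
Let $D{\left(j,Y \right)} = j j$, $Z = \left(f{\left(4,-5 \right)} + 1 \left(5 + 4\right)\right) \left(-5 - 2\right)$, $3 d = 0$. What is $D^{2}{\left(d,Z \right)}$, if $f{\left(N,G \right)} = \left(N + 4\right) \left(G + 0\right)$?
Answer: $0$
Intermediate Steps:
$f{\left(N,G \right)} = G \left(4 + N\right)$ ($f{\left(N,G \right)} = \left(4 + N\right) G = G \left(4 + N\right)$)
$d = 0$ ($d = \frac{1}{3} \cdot 0 = 0$)
$Z = 217$ ($Z = \left(- 5 \left(4 + 4\right) + 1 \left(5 + 4\right)\right) \left(-5 - 2\right) = \left(\left(-5\right) 8 + 1 \cdot 9\right) \left(-7\right) = \left(-40 + 9\right) \left(-7\right) = \left(-31\right) \left(-7\right) = 217$)
$D{\left(j,Y \right)} = j^{2}$
$D^{2}{\left(d,Z \right)} = \left(0^{2}\right)^{2} = 0^{2} = 0$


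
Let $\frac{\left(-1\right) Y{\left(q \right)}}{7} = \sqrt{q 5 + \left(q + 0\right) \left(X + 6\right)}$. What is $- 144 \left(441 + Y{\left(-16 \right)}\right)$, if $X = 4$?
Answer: $-63504 + 4032 i \sqrt{15} \approx -63504.0 + 15616.0 i$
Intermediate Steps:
$Y{\left(q \right)} = - 7 \sqrt{15} \sqrt{q}$ ($Y{\left(q \right)} = - 7 \sqrt{q 5 + \left(q + 0\right) \left(4 + 6\right)} = - 7 \sqrt{5 q + q 10} = - 7 \sqrt{5 q + 10 q} = - 7 \sqrt{15 q} = - 7 \sqrt{15} \sqrt{q}$)
$- 144 \left(441 + Y{\left(-16 \right)}\right) = - 144 \left(441 - 7 \sqrt{15} \sqrt{-16}\right) = - 144 \left(441 - 7 \sqrt{15} \cdot 4 i\right) = - 144 \left(441 - 28 i \sqrt{15}\right) = -63504 + 4032 i \sqrt{15}$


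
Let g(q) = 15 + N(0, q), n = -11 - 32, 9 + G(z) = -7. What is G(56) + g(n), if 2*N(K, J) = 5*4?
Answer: 9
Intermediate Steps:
N(K, J) = 10 (N(K, J) = (5*4)/2 = (1/2)*20 = 10)
G(z) = -16 (G(z) = -9 - 7 = -16)
n = -43
g(q) = 25 (g(q) = 15 + 10 = 25)
G(56) + g(n) = -16 + 25 = 9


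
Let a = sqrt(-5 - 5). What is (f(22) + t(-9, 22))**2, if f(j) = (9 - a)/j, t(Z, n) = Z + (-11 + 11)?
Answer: (189 + I*sqrt(10))**2/484 ≈ 73.783 + 2.4697*I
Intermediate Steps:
t(Z, n) = Z (t(Z, n) = Z + 0 = Z)
a = I*sqrt(10) (a = sqrt(-10) = I*sqrt(10) ≈ 3.1623*I)
f(j) = (9 - I*sqrt(10))/j
(f(22) + t(-9, 22))**2 = ((9 - I*sqrt(10))/22 - 9)**2 = ((9/22 - I*sqrt(10)/22) - 9)**2 = (-189/22 - I*sqrt(10)/22)**2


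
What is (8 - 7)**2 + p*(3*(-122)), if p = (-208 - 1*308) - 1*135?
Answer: 238267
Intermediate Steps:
p = -651 (p = (-208 - 308) - 135 = -516 - 135 = -651)
(8 - 7)**2 + p*(3*(-122)) = (8 - 7)**2 - 1953*(-122) = 1**2 - 651*(-366) = 1 + 238266 = 238267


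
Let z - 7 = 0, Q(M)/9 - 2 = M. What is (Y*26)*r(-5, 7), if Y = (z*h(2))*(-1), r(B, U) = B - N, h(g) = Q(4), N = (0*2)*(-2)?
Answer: 49140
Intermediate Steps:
N = 0 (N = 0*(-2) = 0)
Q(M) = 18 + 9*M
h(g) = 54 (h(g) = 18 + 9*4 = 18 + 36 = 54)
r(B, U) = B (r(B, U) = B - 1*0 = B + 0 = B)
z = 7 (z = 7 + 0 = 7)
Y = -378 (Y = (7*54)*(-1) = 378*(-1) = -378)
(Y*26)*r(-5, 7) = -378*26*(-5) = -9828*(-5) = 49140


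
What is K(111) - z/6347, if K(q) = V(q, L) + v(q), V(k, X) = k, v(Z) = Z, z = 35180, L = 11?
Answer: 1373854/6347 ≈ 216.46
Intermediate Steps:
K(q) = 2*q (K(q) = q + q = 2*q)
K(111) - z/6347 = 2*111 - 35180/6347 = 222 - 35180/6347 = 1373854/6347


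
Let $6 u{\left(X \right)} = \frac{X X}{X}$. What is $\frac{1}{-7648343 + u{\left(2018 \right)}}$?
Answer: $- \frac{3}{22944020} \approx -1.3075 \cdot 10^{-7}$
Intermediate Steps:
$u{\left(X \right)} = \frac{X}{6}$ ($u{\left(X \right)} = \frac{X X \frac{1}{X}}{6} = \frac{X^{2} \frac{1}{X}}{6} = \frac{X}{6}$)
$\frac{1}{-7648343 + u{\left(2018 \right)}} = \frac{1}{-7648343 + \frac{1}{6} \cdot 2018} = \frac{1}{-7648343 + \frac{1009}{3}} = \frac{1}{- \frac{22944020}{3}} = - \frac{3}{22944020}$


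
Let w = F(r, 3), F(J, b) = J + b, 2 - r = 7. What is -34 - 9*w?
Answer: -16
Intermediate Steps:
r = -5 (r = 2 - 1*7 = 2 - 7 = -5)
w = -2 (w = -5 + 3 = -2)
-34 - 9*w = -34 - 9*(-2) = -34 + 18 = -16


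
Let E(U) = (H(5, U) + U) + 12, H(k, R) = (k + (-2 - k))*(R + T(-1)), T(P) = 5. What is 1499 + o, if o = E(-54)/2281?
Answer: 3419275/2281 ≈ 1499.0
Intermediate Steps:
H(k, R) = -10 - 2*R (H(k, R) = (k + (-2 - k))*(R + 5) = -2*(5 + R) = -10 - 2*R)
E(U) = 2 - U (E(U) = ((-10 - 2*U) + U) + 12 = (-10 - U) + 12 = 2 - U)
o = 56/2281 (o = (2 - 1*(-54))/2281 = (2 + 54)*(1/2281) = 56*(1/2281) = 56/2281 ≈ 0.024551)
1499 + o = 1499 + 56/2281 = 3419275/2281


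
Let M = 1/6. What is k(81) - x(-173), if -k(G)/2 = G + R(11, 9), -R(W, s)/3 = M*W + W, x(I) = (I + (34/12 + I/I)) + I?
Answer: 1543/6 ≈ 257.17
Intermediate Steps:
x(I) = 23/6 + 2*I (x(I) = (I + (34*(1/12) + 1)) + I = (I + (17/6 + 1)) + I = (I + 23/6) + I = (23/6 + I) + I = 23/6 + 2*I)
M = 1/6 ≈ 0.16667
R(W, s) = -7*W/2 (R(W, s) = -3*(W/6 + W) = -7*W/2)
k(G) = 77 - 2*G (k(G) = -2*(G - 7/2*11) = -2*(G - 77/2) = -2*(-77/2 + G) = 77 - 2*G)
k(81) - x(-173) = (77 - 2*81) - (23/6 + 2*(-173)) = (77 - 162) - (23/6 - 346) = -85 - 1*(-2053/6) = -85 + 2053/6 = 1543/6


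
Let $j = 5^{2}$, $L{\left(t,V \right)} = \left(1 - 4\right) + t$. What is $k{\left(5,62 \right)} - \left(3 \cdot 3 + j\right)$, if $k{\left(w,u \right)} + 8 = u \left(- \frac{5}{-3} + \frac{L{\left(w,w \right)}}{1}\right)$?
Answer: $\frac{556}{3} \approx 185.33$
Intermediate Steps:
$L{\left(t,V \right)} = -3 + t$
$k{\left(w,u \right)} = -8 + u \left(- \frac{4}{3} + w\right)$ ($k{\left(w,u \right)} = -8 + u \left(- \frac{5}{-3} + \frac{-3 + w}{1}\right) = -8 + u \left(\left(-5\right) \left(- \frac{1}{3}\right) + \left(-3 + w\right) 1\right) = -8 + u \left(\frac{5}{3} + \left(-3 + w\right)\right) = -8 + u \left(- \frac{4}{3} + w\right)$)
$j = 25$
$k{\left(5,62 \right)} - \left(3 \cdot 3 + j\right) = \left(-8 - \frac{248}{3} + 62 \cdot 5\right) - \left(3 \cdot 3 + 25\right) = \left(-8 - \frac{248}{3} + 310\right) - \left(9 + 25\right) = \frac{658}{3} - 34 = \frac{556}{3}$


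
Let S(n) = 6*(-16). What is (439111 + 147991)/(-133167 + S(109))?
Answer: -587102/133263 ≈ -4.4056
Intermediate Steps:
S(n) = -96
(439111 + 147991)/(-133167 + S(109)) = (439111 + 147991)/(-133167 - 96) = 587102/(-133263) = 587102*(-1/133263) = -587102/133263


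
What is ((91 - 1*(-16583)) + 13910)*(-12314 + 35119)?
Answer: 697468120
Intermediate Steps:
((91 - 1*(-16583)) + 13910)*(-12314 + 35119) = ((91 + 16583) + 13910)*22805 = (16674 + 13910)*22805 = 30584*22805 = 697468120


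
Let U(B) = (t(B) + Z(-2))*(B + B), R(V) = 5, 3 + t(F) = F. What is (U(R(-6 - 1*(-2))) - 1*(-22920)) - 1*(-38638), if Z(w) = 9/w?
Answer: 61533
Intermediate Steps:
t(F) = -3 + F
U(B) = 2*B*(-15/2 + B) (U(B) = ((-3 + B) + 9/(-2))*(B + B) = ((-3 + B) + 9*(-1/2))*(2*B) = ((-3 + B) - 9/2)*(2*B) = (-15/2 + B)*(2*B) = 2*B*(-15/2 + B))
(U(R(-6 - 1*(-2))) - 1*(-22920)) - 1*(-38638) = (5*(-15 + 2*5) - 1*(-22920)) - 1*(-38638) = (5*(-15 + 10) + 22920) + 38638 = (5*(-5) + 22920) + 38638 = (-25 + 22920) + 38638 = 22895 + 38638 = 61533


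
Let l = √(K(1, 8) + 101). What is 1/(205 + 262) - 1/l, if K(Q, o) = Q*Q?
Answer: 1/467 - √102/102 ≈ -0.096873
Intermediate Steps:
K(Q, o) = Q²
l = √102 (l = √(1² + 101) = √(1 + 101) = √102 ≈ 10.100)
1/(205 + 262) - 1/l = 1/(205 + 262) - 1/(√102) = 1/467 - √102/102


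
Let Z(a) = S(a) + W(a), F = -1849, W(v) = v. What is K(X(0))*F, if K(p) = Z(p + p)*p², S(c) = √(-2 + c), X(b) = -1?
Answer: 3698 - 3698*I ≈ 3698.0 - 3698.0*I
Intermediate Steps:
Z(a) = a + √(-2 + a) (Z(a) = √(-2 + a) + a = a + √(-2 + a))
K(p) = p²*(√(-2 + 2*p) + 2*p) (K(p) = ((p + p) + √(-2 + (p + p)))*p² = (2*p + √(-2 + 2*p))*p² = (√(-2 + 2*p) + 2*p)*p² = p²*(√(-2 + 2*p) + 2*p))
K(X(0))*F = ((-1)²*(√(-2 + 2*(-1)) + 2*(-1)))*(-1849) = (1*(√(-2 - 2) - 2))*(-1849) = (1*(√(-4) - 2))*(-1849) = (1*(2*I - 2))*(-1849) = (1*(-2 + 2*I))*(-1849) = (-2 + 2*I)*(-1849) = 3698 - 3698*I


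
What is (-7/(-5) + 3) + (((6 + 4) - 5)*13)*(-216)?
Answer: -70178/5 ≈ -14036.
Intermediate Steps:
(-7/(-5) + 3) + (((6 + 4) - 5)*13)*(-216) = (-7*(-1/5) + 3) + ((10 - 5)*13)*(-216) = (7/5 + 3) + (5*13)*(-216) = 22/5 + 65*(-216) = 22/5 - 14040 = -70178/5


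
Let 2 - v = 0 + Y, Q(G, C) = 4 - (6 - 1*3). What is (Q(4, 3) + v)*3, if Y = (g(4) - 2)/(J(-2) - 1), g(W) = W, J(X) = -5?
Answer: 10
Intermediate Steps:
Q(G, C) = 1 (Q(G, C) = 4 - (6 - 3) = 4 - 1*3 = 4 - 3 = 1)
Y = -1/3 (Y = (4 - 2)/(-5 - 1) = 2/(-6) = 2*(-1/6) = -1/3 ≈ -0.33333)
v = 7/3 (v = 2 - (0 - 1/3) = 2 - 1*(-1/3) = 2 + 1/3 = 7/3 ≈ 2.3333)
(Q(4, 3) + v)*3 = (1 + 7/3)*3 = (10/3)*3 = 10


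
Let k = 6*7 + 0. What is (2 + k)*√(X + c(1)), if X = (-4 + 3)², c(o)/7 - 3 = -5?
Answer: 44*I*√13 ≈ 158.64*I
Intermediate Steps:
c(o) = -14 (c(o) = 21 + 7*(-5) = 21 - 35 = -14)
X = 1 (X = (-1)² = 1)
k = 42 (k = 42 + 0 = 42)
(2 + k)*√(X + c(1)) = (2 + 42)*√(1 - 14) = 44*√(-13) = 44*(I*√13) = 44*I*√13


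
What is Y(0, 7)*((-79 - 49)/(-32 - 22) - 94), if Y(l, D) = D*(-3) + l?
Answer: 17318/9 ≈ 1924.2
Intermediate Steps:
Y(l, D) = l - 3*D (Y(l, D) = -3*D + l = l - 3*D)
Y(0, 7)*((-79 - 49)/(-32 - 22) - 94) = (0 - 3*7)*((-79 - 49)/(-32 - 22) - 94) = (0 - 21)*(-128/(-54) - 94) = -21*(-128*(-1/54) - 94) = -21*(64/27 - 94) = -21*(-2474/27) = 17318/9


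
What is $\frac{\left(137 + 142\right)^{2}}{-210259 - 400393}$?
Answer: $- \frac{77841}{610652} \approx -0.12747$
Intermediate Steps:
$\frac{\left(137 + 142\right)^{2}}{-210259 - 400393} = \frac{279^{2}}{-210259 - 400393} = \frac{77841}{-610652} = 77841 \left(- \frac{1}{610652}\right) = - \frac{77841}{610652}$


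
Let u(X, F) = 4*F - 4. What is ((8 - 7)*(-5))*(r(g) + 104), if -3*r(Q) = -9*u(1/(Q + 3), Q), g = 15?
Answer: -1360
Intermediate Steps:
u(X, F) = -4 + 4*F
r(Q) = -12 + 12*Q (r(Q) = -(-3)*(-4 + 4*Q) = -(36 - 36*Q)/3 = -12 + 12*Q)
((8 - 7)*(-5))*(r(g) + 104) = ((8 - 7)*(-5))*((-12 + 12*15) + 104) = (1*(-5))*((-12 + 180) + 104) = -5*(168 + 104) = -5*272 = -1360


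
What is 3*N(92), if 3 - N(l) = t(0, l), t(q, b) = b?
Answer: -267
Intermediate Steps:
N(l) = 3 - l
3*N(92) = 3*(3 - 1*92) = 3*(3 - 92) = 3*(-89) = -267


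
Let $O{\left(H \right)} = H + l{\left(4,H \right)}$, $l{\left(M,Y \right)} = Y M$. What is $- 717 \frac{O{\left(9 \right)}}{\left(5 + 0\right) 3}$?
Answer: $-2151$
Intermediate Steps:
$l{\left(M,Y \right)} = M Y$
$O{\left(H \right)} = 5 H$ ($O{\left(H \right)} = H + 4 H = 5 H$)
$- 717 \frac{O{\left(9 \right)}}{\left(5 + 0\right) 3} = - 717 \frac{5 \cdot 9}{\left(5 + 0\right) 3} = - 717 \frac{45}{5 \cdot 3} = - 717 \cdot \frac{45}{15} = - 717 \cdot 45 \cdot \frac{1}{15} = \left(-717\right) 3 = -2151$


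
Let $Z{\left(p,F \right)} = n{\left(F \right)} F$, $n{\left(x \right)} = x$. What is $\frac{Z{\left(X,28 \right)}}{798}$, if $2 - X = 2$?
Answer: $\frac{56}{57} \approx 0.98246$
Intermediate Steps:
$X = 0$ ($X = 2 - 2 = 0$)
$Z{\left(p,F \right)} = F^{2}$ ($Z{\left(p,F \right)} = F F = F^{2}$)
$\frac{Z{\left(X,28 \right)}}{798} = \frac{28^{2}}{798} = 784 \cdot \frac{1}{798} = \frac{56}{57}$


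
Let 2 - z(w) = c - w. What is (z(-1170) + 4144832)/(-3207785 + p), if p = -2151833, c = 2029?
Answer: -4141635/5359618 ≈ -0.77275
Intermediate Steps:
z(w) = -2027 + w (z(w) = 2 - (2029 - w) = 2 + (-2029 + w) = -2027 + w)
(z(-1170) + 4144832)/(-3207785 + p) = ((-2027 - 1170) + 4144832)/(-3207785 - 2151833) = (-3197 + 4144832)/(-5359618) = 4141635*(-1/5359618) = -4141635/5359618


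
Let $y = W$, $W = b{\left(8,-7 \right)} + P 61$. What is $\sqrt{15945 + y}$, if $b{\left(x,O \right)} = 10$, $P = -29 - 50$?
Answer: $8 \sqrt{174} \approx 105.53$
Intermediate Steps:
$P = -79$
$W = -4809$ ($W = 10 - 4819 = -4809$)
$y = -4809$
$\sqrt{15945 + y} = \sqrt{15945 - 4809} = \sqrt{11136} = 8 \sqrt{174}$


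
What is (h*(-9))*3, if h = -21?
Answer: 567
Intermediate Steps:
(h*(-9))*3 = -21*(-9)*3 = 189*3 = 567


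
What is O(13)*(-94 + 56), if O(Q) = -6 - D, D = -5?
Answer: 38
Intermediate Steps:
O(Q) = -1 (O(Q) = -6 - 1*(-5) = -6 + 5 = -1)
O(13)*(-94 + 56) = -(-94 + 56) = -1*(-38) = 38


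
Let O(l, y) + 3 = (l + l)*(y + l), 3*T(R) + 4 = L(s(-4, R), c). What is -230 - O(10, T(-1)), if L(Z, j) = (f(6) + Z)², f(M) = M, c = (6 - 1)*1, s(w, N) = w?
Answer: -427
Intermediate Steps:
c = 5 (c = 5*1 = 5)
L(Z, j) = (6 + Z)²
T(R) = 0 (T(R) = -4/3 + (6 - 4)²/3 = -4/3 + (⅓)*2² = -4/3 + (⅓)*4 = -4/3 + 4/3 = 0)
O(l, y) = -3 + 2*l*(l + y) (O(l, y) = -3 + (l + l)*(y + l) = -3 + (2*l)*(l + y) = -3 + 2*l*(l + y))
-230 - O(10, T(-1)) = -230 - (-3 + 2*10² + 2*10*0) = -230 - (-3 + 2*100 + 0) = -230 - (-3 + 200 + 0) = -230 - 1*197 = -230 - 197 = -427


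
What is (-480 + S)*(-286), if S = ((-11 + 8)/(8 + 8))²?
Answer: 17570553/128 ≈ 1.3727e+5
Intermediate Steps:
S = 9/256 (S = (-3/16)² = 9/256 ≈ 0.035156)
(-480 + S)*(-286) = (-480 + 9/256)*(-286) = -122871/256*(-286) = 17570553/128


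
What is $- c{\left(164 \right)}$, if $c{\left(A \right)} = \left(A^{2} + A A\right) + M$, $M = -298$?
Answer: $-53494$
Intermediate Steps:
$c{\left(A \right)} = -298 + 2 A^{2}$ ($c{\left(A \right)} = \left(A^{2} + A A\right) - 298 = \left(A^{2} + A^{2}\right) - 298 = 2 A^{2} - 298 = -298 + 2 A^{2}$)
$- c{\left(164 \right)} = - (-298 + 2 \cdot 164^{2}) = - (-298 + 2 \cdot 26896) = - (-298 + 53792) = \left(-1\right) 53494 = -53494$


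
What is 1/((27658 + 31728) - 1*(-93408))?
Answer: 1/152794 ≈ 6.5448e-6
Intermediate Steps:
1/((27658 + 31728) - 1*(-93408)) = 1/(59386 + 93408) = 1/152794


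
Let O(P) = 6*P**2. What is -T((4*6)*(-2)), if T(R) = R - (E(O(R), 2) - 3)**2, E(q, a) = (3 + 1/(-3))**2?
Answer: 5257/81 ≈ 64.901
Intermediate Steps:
E(q, a) = 64/9 (E(q, a) = (3 - 1/3)**2 = (8/3)**2 = 64/9)
T(R) = -1369/81 + R (T(R) = R - (64/9 - 3)**2 = R - (37/9)**2 = R - 1*1369/81 = R - 1369/81 = -1369/81 + R)
-T((4*6)*(-2)) = -(-1369/81 + (4*6)*(-2)) = -(-1369/81 + 24*(-2)) = -(-1369/81 - 48) = -1*(-5257/81) = 5257/81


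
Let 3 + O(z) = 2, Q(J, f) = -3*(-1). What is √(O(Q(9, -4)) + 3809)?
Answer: 4*√238 ≈ 61.709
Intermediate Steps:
Q(J, f) = 3
O(z) = -1 (O(z) = -3 + 2 = -1)
√(O(Q(9, -4)) + 3809) = √(-1 + 3809) = √3808 = 4*√238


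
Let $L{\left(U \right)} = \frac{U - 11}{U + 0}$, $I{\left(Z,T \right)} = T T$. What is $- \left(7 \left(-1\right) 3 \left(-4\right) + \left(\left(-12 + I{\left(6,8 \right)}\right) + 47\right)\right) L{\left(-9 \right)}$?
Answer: $- \frac{1220}{3} \approx -406.67$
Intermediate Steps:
$I{\left(Z,T \right)} = T^{2}$
$L{\left(U \right)} = \frac{-11 + U}{U}$
$- \left(7 \left(-1\right) 3 \left(-4\right) + \left(\left(-12 + I{\left(6,8 \right)}\right) + 47\right)\right) L{\left(-9 \right)} = - \left(7 \left(-1\right) 3 \left(-4\right) + \left(\left(-12 + 8^{2}\right) + 47\right)\right) \frac{-11 - 9}{-9} = - \left(7 \left(\left(-3\right) \left(-4\right)\right) + \left(\left(-12 + 64\right) + 47\right)\right) \left(\left(- \frac{1}{9}\right) \left(-20\right)\right) = - \frac{\left(7 \cdot 12 + \left(52 + 47\right)\right) 20}{9} = - \frac{\left(84 + 99\right) 20}{9} = - \frac{183 \cdot 20}{9} = \left(-1\right) \frac{1220}{3} = - \frac{1220}{3}$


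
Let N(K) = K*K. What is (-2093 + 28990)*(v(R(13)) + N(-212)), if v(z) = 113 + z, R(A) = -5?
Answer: 1211763644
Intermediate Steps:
N(K) = K²
(-2093 + 28990)*(v(R(13)) + N(-212)) = (-2093 + 28990)*((113 - 5) + (-212)²) = 26897*(108 + 44944) = 26897*45052 = 1211763644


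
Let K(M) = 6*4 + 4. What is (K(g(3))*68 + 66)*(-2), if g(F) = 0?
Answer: -3940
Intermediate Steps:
K(M) = 28 (K(M) = 24 + 4 = 28)
(K(g(3))*68 + 66)*(-2) = (28*68 + 66)*(-2) = (1904 + 66)*(-2) = 1970*(-2) = -3940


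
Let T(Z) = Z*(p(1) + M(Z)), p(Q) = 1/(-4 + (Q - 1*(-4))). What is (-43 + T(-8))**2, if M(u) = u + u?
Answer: 5929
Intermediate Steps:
p(Q) = 1/Q (p(Q) = 1/(-4 + (Q + 4)) = 1/(-4 + (4 + Q)) = 1/Q)
M(u) = 2*u
T(Z) = Z*(1 + 2*Z) (T(Z) = Z*(1/1 + 2*Z) = Z*(1 + 2*Z))
(-43 + T(-8))**2 = (-43 - 8*(1 + 2*(-8)))**2 = (-43 - 8*(1 - 16))**2 = (-43 - 8*(-15))**2 = (-43 + 120)**2 = 77**2 = 5929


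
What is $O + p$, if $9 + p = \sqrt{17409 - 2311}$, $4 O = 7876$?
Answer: $1960 + \sqrt{15098} \approx 2082.9$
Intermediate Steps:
$O = 1969$ ($O = \frac{1}{4} \cdot 7876 = 1969$)
$p = -9 + \sqrt{15098}$ ($p = -9 + \sqrt{17409 - 2311} = -9 + \sqrt{15098} \approx 113.87$)
$O + p = 1969 - \left(9 - \sqrt{15098}\right) = 1960 + \sqrt{15098}$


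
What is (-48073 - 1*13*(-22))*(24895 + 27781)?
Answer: -2517228012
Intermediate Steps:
(-48073 - 1*13*(-22))*(24895 + 27781) = (-48073 - 13*(-22))*52676 = (-48073 + 286)*52676 = -47787*52676 = -2517228012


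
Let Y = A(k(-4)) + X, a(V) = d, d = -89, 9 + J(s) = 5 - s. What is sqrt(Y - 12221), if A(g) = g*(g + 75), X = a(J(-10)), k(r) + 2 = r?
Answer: 2*I*sqrt(3181) ≈ 112.8*I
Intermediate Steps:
k(r) = -2 + r
J(s) = -4 - s (J(s) = -9 + (5 - s) = -4 - s)
a(V) = -89
X = -89
A(g) = g*(75 + g)
Y = -503 (Y = (-2 - 4)*(75 + (-2 - 4)) - 89 = -6*(75 - 6) - 89 = -6*69 - 89 = -414 - 89 = -503)
sqrt(Y - 12221) = sqrt(-503 - 12221) = sqrt(-12724) = 2*I*sqrt(3181)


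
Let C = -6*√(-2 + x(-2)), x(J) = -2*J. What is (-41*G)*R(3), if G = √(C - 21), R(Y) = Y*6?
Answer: -738*I*√(21 + 6*√2) ≈ -4007.4*I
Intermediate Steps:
C = -6*√2 (C = -6*√(-2 - 2*(-2)) = -6*√(-2 + 4) = -6*√2 ≈ -8.4853)
R(Y) = 6*Y
G = √(-21 - 6*√2) (G = √(-6*√2 - 21) = √(-21 - 6*√2) ≈ 5.43*I)
(-41*G)*R(3) = (-41*√(-21 - 6*√2))*(6*3) = -41*√(-21 - 6*√2)*18 = -738*√(-21 - 6*√2)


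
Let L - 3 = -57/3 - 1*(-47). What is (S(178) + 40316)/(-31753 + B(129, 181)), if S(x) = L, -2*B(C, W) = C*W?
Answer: -80694/86855 ≈ -0.92907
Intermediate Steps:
B(C, W) = -C*W/2
L = 31 (L = 3 + (-57/3 - 1*(-47)) = 3 + (-57*⅓ + 47) = 3 + (-19 + 47) = 3 + 28 = 31)
S(x) = 31
(S(178) + 40316)/(-31753 + B(129, 181)) = (31 + 40316)/(-31753 - ½*129*181) = 40347/(-31753 - 23349/2) = 40347/(-86855/2) = 40347*(-2/86855) = -80694/86855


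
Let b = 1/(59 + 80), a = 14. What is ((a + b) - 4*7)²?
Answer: 3783025/19321 ≈ 195.80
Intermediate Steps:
b = 1/139 ≈ 0.0071942
((a + b) - 4*7)² = ((14 + 1/139) - 4*7)² = (1947/139 - 28)² = (-1945/139)² = 3783025/19321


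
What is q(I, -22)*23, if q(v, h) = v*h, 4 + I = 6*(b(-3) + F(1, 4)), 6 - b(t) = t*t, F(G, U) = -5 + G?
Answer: 23276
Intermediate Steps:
b(t) = 6 - t**2 (b(t) = 6 - t*t = 6 - t**2)
I = -46 (I = -4 + 6*((6 - 1*(-3)**2) + (-5 + 1)) = -4 + 6*((6 - 1*9) - 4) = -4 + 6*((6 - 9) - 4) = -4 + 6*(-3 - 4) = -4 + 6*(-7) = -4 - 42 = -46)
q(v, h) = h*v
q(I, -22)*23 = -22*(-46)*23 = 1012*23 = 23276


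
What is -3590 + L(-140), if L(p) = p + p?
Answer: -3870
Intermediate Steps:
L(p) = 2*p
-3590 + L(-140) = -3590 + 2*(-140) = -3590 - 280 = -3870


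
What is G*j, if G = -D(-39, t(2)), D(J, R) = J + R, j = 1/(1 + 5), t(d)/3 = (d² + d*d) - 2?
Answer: 7/2 ≈ 3.5000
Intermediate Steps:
t(d) = -6 + 6*d² (t(d) = 3*((d² + d*d) - 2) = 3*((d² + d²) - 2) = 3*(2*d² - 2) = 3*(-2 + 2*d²) = -6 + 6*d²)
j = ⅙ (j = 1/6 = ⅙ ≈ 0.16667)
G = 21 (G = -(-39 + (-6 + 6*2²)) = -(-39 + (-6 + 6*4)) = -(-39 + (-6 + 24)) = -(-39 + 18) = -1*(-21) = 21)
G*j = 21*(⅙) = 7/2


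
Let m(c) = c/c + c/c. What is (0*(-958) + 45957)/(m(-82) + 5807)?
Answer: 45957/5809 ≈ 7.9113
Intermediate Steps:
m(c) = 2 (m(c) = 1 + 1 = 2)
(0*(-958) + 45957)/(m(-82) + 5807) = (0*(-958) + 45957)/(2 + 5807) = (0 + 45957)/5809 = 45957*(1/5809) = 45957/5809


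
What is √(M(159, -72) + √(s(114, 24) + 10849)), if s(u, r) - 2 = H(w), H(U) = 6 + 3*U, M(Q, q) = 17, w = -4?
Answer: √(17 + 3*√1205) ≈ 11.006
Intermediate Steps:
s(u, r) = -4 (s(u, r) = 2 + (6 + 3*(-4)) = 2 + (6 - 12) = 2 - 6 = -4)
√(M(159, -72) + √(s(114, 24) + 10849)) = √(17 + √(-4 + 10849)) = √(17 + √10845) = √(17 + 3*√1205)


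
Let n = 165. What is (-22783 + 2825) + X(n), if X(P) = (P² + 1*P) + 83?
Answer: 7515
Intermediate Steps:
X(P) = 83 + P + P² (X(P) = (P² + P) + 83 = (P + P²) + 83 = 83 + P + P²)
(-22783 + 2825) + X(n) = (-22783 + 2825) + (83 + 165 + 165²) = -19958 + (83 + 165 + 27225) = -19958 + 27473 = 7515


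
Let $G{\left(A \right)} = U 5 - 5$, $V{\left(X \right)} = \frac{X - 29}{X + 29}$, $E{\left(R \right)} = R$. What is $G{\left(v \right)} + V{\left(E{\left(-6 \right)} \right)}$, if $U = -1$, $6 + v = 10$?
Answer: $- \frac{265}{23} \approx -11.522$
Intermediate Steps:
$v = 4$ ($v = -6 + 10 = 4$)
$V{\left(X \right)} = \frac{-29 + X}{29 + X}$
$G{\left(A \right)} = -10$ ($G{\left(A \right)} = \left(-1\right) 5 - 5 = -5 - 5 = -10$)
$G{\left(v \right)} + V{\left(E{\left(-6 \right)} \right)} = -10 + \frac{-29 - 6}{29 - 6} = -10 + \frac{1}{23} \left(-35\right) = -10 - \frac{35}{23} = - \frac{265}{23}$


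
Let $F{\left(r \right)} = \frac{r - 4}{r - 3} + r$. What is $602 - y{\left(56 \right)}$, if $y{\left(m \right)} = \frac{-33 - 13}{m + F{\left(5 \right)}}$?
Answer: $\frac{74138}{123} \approx 602.75$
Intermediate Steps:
$F{\left(r \right)} = r + \frac{-4 + r}{-3 + r}$ ($F{\left(r \right)} = \frac{-4 + r}{-3 + r} + r = r + \frac{-4 + r}{-3 + r}$)
$y{\left(m \right)} = - \frac{46}{\frac{11}{2} + m}$ ($y{\left(m \right)} = \frac{-33 - 13}{m + \frac{-4 + 5^{2} - 10}{-3 + 5}} = - \frac{46}{m + \frac{-4 + 25 - 10}{2}} = - \frac{46}{m + \frac{1}{2} \cdot 11} = - \frac{46}{m + \frac{11}{2}} = - \frac{46}{\frac{11}{2} + m}$)
$602 - y{\left(56 \right)} = 602 - - \frac{92}{11 + 2 \cdot 56} = 602 - - \frac{92}{11 + 112} = 602 - - \frac{92}{123} = 602 + \frac{92}{123} = \frac{74138}{123}$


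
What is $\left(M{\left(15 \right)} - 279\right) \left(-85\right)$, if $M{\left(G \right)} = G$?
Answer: $22440$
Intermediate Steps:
$\left(M{\left(15 \right)} - 279\right) \left(-85\right) = \left(15 - 279\right) \left(-85\right) = \left(-264\right) \left(-85\right) = 22440$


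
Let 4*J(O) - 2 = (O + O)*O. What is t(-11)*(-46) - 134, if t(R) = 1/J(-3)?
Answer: -716/5 ≈ -143.20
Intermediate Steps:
J(O) = ½ + O²/2 (J(O) = ½ + ((O + O)*O)/4 = ½ + ((2*O)*O)/4 = ½ + (2*O²)/4 = ½ + O²/2)
t(R) = ⅕ (t(R) = 1/(½ + (½)*(-3)²) = 1/(½ + (½)*9) = 1/(½ + 9/2) = 1/5 = ⅕)
t(-11)*(-46) - 134 = (⅕)*(-46) - 134 = -46/5 - 134 = -716/5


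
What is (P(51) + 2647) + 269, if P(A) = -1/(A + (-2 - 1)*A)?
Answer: 297433/102 ≈ 2916.0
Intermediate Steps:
P(A) = 1/(2*A) (P(A) = -1/(A - 3*A) = -1/((-2*A)) = -(-1)/(2*A) = 1/(2*A))
(P(51) + 2647) + 269 = ((½)/51 + 2647) + 269 = ((½)*(1/51) + 2647) + 269 = (1/102 + 2647) + 269 = 269995/102 + 269 = 297433/102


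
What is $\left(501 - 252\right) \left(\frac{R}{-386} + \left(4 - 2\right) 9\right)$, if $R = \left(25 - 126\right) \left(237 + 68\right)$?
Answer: $\frac{9400497}{386} \approx 24354.0$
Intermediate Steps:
$R = -30805$ ($R = \left(-101\right) 305 = -30805$)
$\left(501 - 252\right) \left(\frac{R}{-386} + \left(4 - 2\right) 9\right) = \left(501 - 252\right) \left(- \frac{30805}{-386} + \left(4 - 2\right) 9\right) = 249 \left(\left(-30805\right) \left(- \frac{1}{386}\right) + 2 \cdot 9\right) = 249 \left(\frac{30805}{386} + 18\right) = 249 \cdot \frac{37753}{386} = \frac{9400497}{386}$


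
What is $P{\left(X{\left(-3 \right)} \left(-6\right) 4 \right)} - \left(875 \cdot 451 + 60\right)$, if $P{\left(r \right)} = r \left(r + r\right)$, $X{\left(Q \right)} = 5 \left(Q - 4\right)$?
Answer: $1016515$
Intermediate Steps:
$X{\left(Q \right)} = -20 + 5 Q$ ($X{\left(Q \right)} = 5 \left(-4 + Q\right) = -20 + 5 Q$)
$P{\left(r \right)} = 2 r^{2}$ ($P{\left(r \right)} = r 2 r = 2 r^{2}$)
$P{\left(X{\left(-3 \right)} \left(-6\right) 4 \right)} - \left(875 \cdot 451 + 60\right) = 2 \left(\left(-20 + 5 \left(-3\right)\right) \left(-6\right) 4\right)^{2} - \left(875 \cdot 451 + 60\right) = 2 \left(\left(-20 - 15\right) \left(-6\right) 4\right)^{2} - \left(394625 + 60\right) = 2 \left(\left(-35\right) \left(-6\right) 4\right)^{2} - 394685 = 2 \left(210 \cdot 4\right)^{2} - 394685 = 2 \cdot 840^{2} - 394685 = 2 \cdot 705600 - 394685 = 1411200 - 394685 = 1016515$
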